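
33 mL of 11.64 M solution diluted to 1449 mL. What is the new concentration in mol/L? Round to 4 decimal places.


Dilution: M1*V1 = M2*V2, solve for M2.
M2 = M1*V1 / V2
M2 = 11.64 * 33 / 1449
M2 = 384.12 / 1449
M2 = 0.26509317 mol/L, rounded to 4 dp:

0.2651 mol/L


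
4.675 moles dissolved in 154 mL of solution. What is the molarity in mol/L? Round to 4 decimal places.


Convert volume to liters: V_L = V_mL / 1000.
V_L = 154 / 1000 = 0.154 L
M = n / V_L = 4.675 / 0.154
M = 30.35714286 mol/L, rounded to 4 dp:

30.3571 mol/L


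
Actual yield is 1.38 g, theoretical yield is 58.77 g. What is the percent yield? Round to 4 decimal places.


% yield = 100 * actual / theoretical
% yield = 100 * 1.38 / 58.77
% yield = 2.3481368 %, rounded to 4 dp:

2.3481 %


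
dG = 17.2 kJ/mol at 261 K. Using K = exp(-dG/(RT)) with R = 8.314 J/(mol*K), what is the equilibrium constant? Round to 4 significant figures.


dG is in kJ/mol; multiply by 1000 to match R in J/(mol*K).
RT = 8.314 * 261 = 2169.954 J/mol
exponent = -dG*1000 / (RT) = -(17.2*1000) / 2169.954 = -7.92643531
K = exp(-7.92643531)
K = 0.00036107123, rounded to 4 significant figures:

0.0003611


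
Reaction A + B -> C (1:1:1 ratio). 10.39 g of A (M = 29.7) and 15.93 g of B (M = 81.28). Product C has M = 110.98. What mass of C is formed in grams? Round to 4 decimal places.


Find moles of each reactant; the smaller value is the limiting reagent in a 1:1:1 reaction, so moles_C equals moles of the limiter.
n_A = mass_A / M_A = 10.39 / 29.7 = 0.349832 mol
n_B = mass_B / M_B = 15.93 / 81.28 = 0.195989 mol
Limiting reagent: B (smaller), n_limiting = 0.195989 mol
mass_C = n_limiting * M_C = 0.195989 * 110.98
mass_C = 21.75085922 g, rounded to 4 dp:

21.7509 g


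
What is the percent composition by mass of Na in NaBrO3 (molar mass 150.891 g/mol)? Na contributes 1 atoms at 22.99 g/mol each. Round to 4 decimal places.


pct = 100 * (n_elem * M_elem) / M_total
mass_contribution = 1 * 22.99 = 22.99 g/mol
pct = 100 * 22.99 / 150.891
pct = 15.23616385 %, rounded to 4 dp:

15.2362 %


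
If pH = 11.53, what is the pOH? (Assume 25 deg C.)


At 25 deg C, pH + pOH = 14.
pOH = 14 - pH = 14 - 11.53
pOH = 2.47:

2.47


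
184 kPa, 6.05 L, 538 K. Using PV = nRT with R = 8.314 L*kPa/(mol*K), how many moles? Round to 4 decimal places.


PV = nRT, solve for n = PV / (RT).
PV = 184 * 6.05 = 1113.2
RT = 8.314 * 538 = 4472.932
n = 1113.2 / 4472.932
n = 0.24887479 mol, rounded to 4 dp:

0.2489 mol


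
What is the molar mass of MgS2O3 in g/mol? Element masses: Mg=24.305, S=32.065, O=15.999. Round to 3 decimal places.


M = sum(count * atomic_mass) over atoms.
M = 1*24.305 + 2*32.065 + 3*15.999
M = 24.305 + 64.13 + 47.997
M = 136.432 g/mol, rounded to 3 dp:

136.432 g/mol


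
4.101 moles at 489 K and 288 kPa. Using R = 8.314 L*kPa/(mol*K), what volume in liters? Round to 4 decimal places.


PV = nRT, solve for V = nRT / P.
nRT = 4.101 * 8.314 * 489 = 16672.8041
V = 16672.8041 / 288
V = 57.8916809 L, rounded to 4 dp:

57.8917 L


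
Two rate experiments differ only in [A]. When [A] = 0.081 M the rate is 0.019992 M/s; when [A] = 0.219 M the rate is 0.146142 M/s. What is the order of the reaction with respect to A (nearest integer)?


Rate is proportional to [A]^n, so rate2/rate1 = ([A]2/[A]1)^n. Take logs to solve for n.
rate2/rate1 = 0.146142 / 0.019992 = 7.31
[A]2/[A]1 = 0.219 / 0.081 = 2.7037
n = ln(7.31) / ln(2.7037) = 2.0
Nearest integer order:

2


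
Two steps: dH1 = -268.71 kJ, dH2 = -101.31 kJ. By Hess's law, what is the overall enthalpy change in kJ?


Hess's law: enthalpy is a state function, so add the step enthalpies.
dH_total = dH1 + dH2 = -268.71 + (-101.31)
dH_total = -370.02 kJ:

-370.02 kJ


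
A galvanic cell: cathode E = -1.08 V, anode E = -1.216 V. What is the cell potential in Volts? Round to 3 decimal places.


Standard cell potential: E_cell = E_cathode - E_anode.
E_cell = -1.08 - (-1.216)
E_cell = 0.136 V, rounded to 3 dp:

0.136 V


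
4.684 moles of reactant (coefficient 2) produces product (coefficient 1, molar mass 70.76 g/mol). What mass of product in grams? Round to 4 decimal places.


Use the coefficient ratio to convert reactant moles to product moles, then multiply by the product's molar mass.
moles_P = moles_R * (coeff_P / coeff_R) = 4.684 * (1/2) = 2.342
mass_P = moles_P * M_P = 2.342 * 70.76
mass_P = 165.71992 g, rounded to 4 dp:

165.7199 g


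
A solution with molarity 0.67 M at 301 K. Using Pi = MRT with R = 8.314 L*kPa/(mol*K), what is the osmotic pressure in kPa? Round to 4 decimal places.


Osmotic pressure (van't Hoff): Pi = M*R*T.
RT = 8.314 * 301 = 2502.514
Pi = 0.67 * 2502.514
Pi = 1676.68438 kPa, rounded to 4 dp:

1676.6844 kPa


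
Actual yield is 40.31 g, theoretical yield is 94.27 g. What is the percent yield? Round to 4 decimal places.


% yield = 100 * actual / theoretical
% yield = 100 * 40.31 / 94.27
% yield = 42.760157 %, rounded to 4 dp:

42.7602 %


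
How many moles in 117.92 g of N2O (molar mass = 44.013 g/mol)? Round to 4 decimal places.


n = mass / M
n = 117.92 / 44.013
n = 2.67920842 mol, rounded to 4 dp:

2.6792 mol


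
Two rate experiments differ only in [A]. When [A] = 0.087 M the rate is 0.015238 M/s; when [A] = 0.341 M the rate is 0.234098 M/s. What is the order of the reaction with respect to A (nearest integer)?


Rate is proportional to [A]^n, so rate2/rate1 = ([A]2/[A]1)^n. Take logs to solve for n.
rate2/rate1 = 0.234098 / 0.015238 = 15.3628
[A]2/[A]1 = 0.341 / 0.087 = 3.9195
n = ln(15.3628) / ln(3.9195) = 2.0
Nearest integer order:

2


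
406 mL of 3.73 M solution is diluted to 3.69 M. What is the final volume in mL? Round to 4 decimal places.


Dilution: M1*V1 = M2*V2, solve for V2.
V2 = M1*V1 / M2
V2 = 3.73 * 406 / 3.69
V2 = 1514.38 / 3.69
V2 = 410.40108401 mL, rounded to 4 dp:

410.4011 mL


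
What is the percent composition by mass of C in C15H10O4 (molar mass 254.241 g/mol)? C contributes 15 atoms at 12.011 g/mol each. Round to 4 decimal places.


pct = 100 * (n_elem * M_elem) / M_total
mass_contribution = 15 * 12.011 = 180.165 g/mol
pct = 100 * 180.165 / 254.241
pct = 70.86386539 %, rounded to 4 dp:

70.8639 %


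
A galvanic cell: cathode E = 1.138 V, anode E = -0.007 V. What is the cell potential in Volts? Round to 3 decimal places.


Standard cell potential: E_cell = E_cathode - E_anode.
E_cell = 1.138 - (-0.007)
E_cell = 1.145 V, rounded to 3 dp:

1.145 V


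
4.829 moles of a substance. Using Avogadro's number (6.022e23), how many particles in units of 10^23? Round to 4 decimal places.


N = n * NA, then divide by 1e23 for the requested units.
N / 1e23 = n * 6.022
N / 1e23 = 4.829 * 6.022
N / 1e23 = 29.080238, rounded to 4 dp:

29.0802


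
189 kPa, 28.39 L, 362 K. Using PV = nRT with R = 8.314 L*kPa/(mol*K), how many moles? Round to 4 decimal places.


PV = nRT, solve for n = PV / (RT).
PV = 189 * 28.39 = 5365.71
RT = 8.314 * 362 = 3009.668
n = 5365.71 / 3009.668
n = 1.78282455 mol, rounded to 4 dp:

1.7828 mol


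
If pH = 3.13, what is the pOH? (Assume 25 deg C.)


At 25 deg C, pH + pOH = 14.
pOH = 14 - pH = 14 - 3.13
pOH = 10.87:

10.87


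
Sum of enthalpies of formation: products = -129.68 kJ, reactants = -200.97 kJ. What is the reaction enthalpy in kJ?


dH_rxn = sum(dH_f products) - sum(dH_f reactants)
dH_rxn = -129.68 - (-200.97)
dH_rxn = 71.29 kJ:

71.29 kJ


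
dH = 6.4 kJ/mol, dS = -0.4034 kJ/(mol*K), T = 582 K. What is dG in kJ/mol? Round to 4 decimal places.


Gibbs: dG = dH - T*dS (consistent units, dS already in kJ/(mol*K)).
T*dS = 582 * -0.4034 = -234.7788
dG = 6.4 - (-234.7788)
dG = 241.1788 kJ/mol, rounded to 4 dp:

241.1788 kJ/mol


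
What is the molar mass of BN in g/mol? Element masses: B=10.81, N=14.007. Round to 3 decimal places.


M = sum(count * atomic_mass) over atoms.
M = 1*10.81 + 1*14.007
M = 10.81 + 14.007
M = 24.817 g/mol, rounded to 3 dp:

24.817 g/mol


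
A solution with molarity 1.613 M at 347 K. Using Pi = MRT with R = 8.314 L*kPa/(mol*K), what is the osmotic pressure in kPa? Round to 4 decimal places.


Osmotic pressure (van't Hoff): Pi = M*R*T.
RT = 8.314 * 347 = 2884.958
Pi = 1.613 * 2884.958
Pi = 4653.437254 kPa, rounded to 4 dp:

4653.4373 kPa


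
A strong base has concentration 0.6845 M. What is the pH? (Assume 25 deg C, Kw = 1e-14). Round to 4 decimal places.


A strong base dissociates completely, so [OH-] equals the given concentration.
pOH = -log10([OH-]) = -log10(0.6845) = 0.164627
pH = 14 - pOH = 14 - 0.164627
pH = 13.835373, rounded to 4 dp:

13.8354


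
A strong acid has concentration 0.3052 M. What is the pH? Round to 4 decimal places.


A strong acid dissociates completely, so [H+] equals the given concentration.
pH = -log10([H+]) = -log10(0.3052)
pH = 0.51541547, rounded to 4 dp:

0.5154


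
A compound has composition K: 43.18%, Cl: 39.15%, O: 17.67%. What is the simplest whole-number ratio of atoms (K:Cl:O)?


Assume 100 g of compound, divide each mass% by atomic mass to get moles, then normalize by the smallest to get a raw atom ratio.
Moles per 100 g: K: 43.18/39.098 = 1.1044, Cl: 39.15/35.453 = 1.1043, O: 17.67/15.999 = 1.1044
Raw ratio (divide by min = 1.1043): K: 1.0, Cl: 1.0, O: 1.0
Multiply by 1 to clear fractions: K: 1.0 ~= 1, Cl: 1.0 ~= 1, O: 1.0 ~= 1
Reduce by GCD to get the simplest whole-number ratio:

1:1:1


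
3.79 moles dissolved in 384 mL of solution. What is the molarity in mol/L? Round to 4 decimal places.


Convert volume to liters: V_L = V_mL / 1000.
V_L = 384 / 1000 = 0.384 L
M = n / V_L = 3.79 / 0.384
M = 9.86979167 mol/L, rounded to 4 dp:

9.8698 mol/L


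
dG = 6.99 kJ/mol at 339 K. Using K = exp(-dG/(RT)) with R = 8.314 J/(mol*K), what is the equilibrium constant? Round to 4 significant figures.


dG is in kJ/mol; multiply by 1000 to match R in J/(mol*K).
RT = 8.314 * 339 = 2818.446 J/mol
exponent = -dG*1000 / (RT) = -(6.99*1000) / 2818.446 = -2.48009009
K = exp(-2.48009009)
K = 0.083735682, rounded to 4 significant figures:

0.08374


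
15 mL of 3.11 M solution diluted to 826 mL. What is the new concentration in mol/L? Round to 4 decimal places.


Dilution: M1*V1 = M2*V2, solve for M2.
M2 = M1*V1 / V2
M2 = 3.11 * 15 / 826
M2 = 46.65 / 826
M2 = 0.056477 mol/L, rounded to 4 dp:

0.0565 mol/L


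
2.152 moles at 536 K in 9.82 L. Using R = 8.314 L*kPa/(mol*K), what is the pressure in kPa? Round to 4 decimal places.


PV = nRT, solve for P = nRT / V.
nRT = 2.152 * 8.314 * 536 = 9589.9662
P = 9589.9662 / 9.82
P = 976.57496945 kPa, rounded to 4 dp:

976.5750 kPa


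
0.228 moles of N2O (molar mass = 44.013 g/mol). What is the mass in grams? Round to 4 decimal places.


mass = n * M
mass = 0.228 * 44.013
mass = 10.034964 g, rounded to 4 dp:

10.0350 g


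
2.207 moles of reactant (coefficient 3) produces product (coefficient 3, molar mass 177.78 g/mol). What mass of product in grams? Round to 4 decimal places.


Use the coefficient ratio to convert reactant moles to product moles, then multiply by the product's molar mass.
moles_P = moles_R * (coeff_P / coeff_R) = 2.207 * (3/3) = 2.207
mass_P = moles_P * M_P = 2.207 * 177.78
mass_P = 392.36046 g, rounded to 4 dp:

392.3605 g


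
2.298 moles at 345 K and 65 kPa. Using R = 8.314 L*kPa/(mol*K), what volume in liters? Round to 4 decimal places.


PV = nRT, solve for V = nRT / P.
nRT = 2.298 * 8.314 * 345 = 6591.4223
V = 6591.4223 / 65
V = 101.40649692 L, rounded to 4 dp:

101.4065 L


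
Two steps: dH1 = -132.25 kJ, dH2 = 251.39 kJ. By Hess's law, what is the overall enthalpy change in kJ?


Hess's law: enthalpy is a state function, so add the step enthalpies.
dH_total = dH1 + dH2 = -132.25 + (251.39)
dH_total = 119.14 kJ:

119.14 kJ


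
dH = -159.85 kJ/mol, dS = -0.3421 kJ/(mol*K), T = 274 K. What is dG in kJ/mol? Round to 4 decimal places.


Gibbs: dG = dH - T*dS (consistent units, dS already in kJ/(mol*K)).
T*dS = 274 * -0.3421 = -93.7354
dG = -159.85 - (-93.7354)
dG = -66.1146 kJ/mol, rounded to 4 dp:

-66.1146 kJ/mol


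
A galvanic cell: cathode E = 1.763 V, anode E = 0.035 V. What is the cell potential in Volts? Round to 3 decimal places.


Standard cell potential: E_cell = E_cathode - E_anode.
E_cell = 1.763 - (0.035)
E_cell = 1.728 V, rounded to 3 dp:

1.728 V


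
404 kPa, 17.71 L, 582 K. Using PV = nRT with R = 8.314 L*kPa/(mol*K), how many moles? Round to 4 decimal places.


PV = nRT, solve for n = PV / (RT).
PV = 404 * 17.71 = 7154.84
RT = 8.314 * 582 = 4838.748
n = 7154.84 / 4838.748
n = 1.47865522 mol, rounded to 4 dp:

1.4787 mol


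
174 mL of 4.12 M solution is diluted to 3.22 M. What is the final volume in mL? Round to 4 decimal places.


Dilution: M1*V1 = M2*V2, solve for V2.
V2 = M1*V1 / M2
V2 = 4.12 * 174 / 3.22
V2 = 716.88 / 3.22
V2 = 222.63354037 mL, rounded to 4 dp:

222.6335 mL


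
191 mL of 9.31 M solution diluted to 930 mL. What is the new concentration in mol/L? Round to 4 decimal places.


Dilution: M1*V1 = M2*V2, solve for M2.
M2 = M1*V1 / V2
M2 = 9.31 * 191 / 930
M2 = 1778.21 / 930
M2 = 1.91205376 mol/L, rounded to 4 dp:

1.9121 mol/L


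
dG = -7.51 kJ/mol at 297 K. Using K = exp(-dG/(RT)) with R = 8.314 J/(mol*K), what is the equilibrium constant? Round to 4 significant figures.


dG is in kJ/mol; multiply by 1000 to match R in J/(mol*K).
RT = 8.314 * 297 = 2469.258 J/mol
exponent = -dG*1000 / (RT) = -(-7.51*1000) / 2469.258 = 3.04139948
K = exp(3.04139948)
K = 20.93452, rounded to 4 significant figures:

20.93


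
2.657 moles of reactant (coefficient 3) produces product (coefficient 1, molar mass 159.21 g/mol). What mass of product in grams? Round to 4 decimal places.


Use the coefficient ratio to convert reactant moles to product moles, then multiply by the product's molar mass.
moles_P = moles_R * (coeff_P / coeff_R) = 2.657 * (1/3) = 0.885667
mass_P = moles_P * M_P = 0.885667 * 159.21
mass_P = 141.00704307 g, rounded to 4 dp:

141.0070 g


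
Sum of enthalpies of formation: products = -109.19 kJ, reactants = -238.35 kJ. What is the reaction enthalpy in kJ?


dH_rxn = sum(dH_f products) - sum(dH_f reactants)
dH_rxn = -109.19 - (-238.35)
dH_rxn = 129.16 kJ:

129.16 kJ


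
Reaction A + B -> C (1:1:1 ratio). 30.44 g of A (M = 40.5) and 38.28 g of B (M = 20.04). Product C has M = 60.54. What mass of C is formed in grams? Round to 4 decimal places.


Find moles of each reactant; the smaller value is the limiting reagent in a 1:1:1 reaction, so moles_C equals moles of the limiter.
n_A = mass_A / M_A = 30.44 / 40.5 = 0.751605 mol
n_B = mass_B / M_B = 38.28 / 20.04 = 1.91018 mol
Limiting reagent: A (smaller), n_limiting = 0.751605 mol
mass_C = n_limiting * M_C = 0.751605 * 60.54
mass_C = 45.5021667 g, rounded to 4 dp:

45.5022 g


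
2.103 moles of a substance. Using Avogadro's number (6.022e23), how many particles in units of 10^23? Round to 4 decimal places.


N = n * NA, then divide by 1e23 for the requested units.
N / 1e23 = n * 6.022
N / 1e23 = 2.103 * 6.022
N / 1e23 = 12.664266, rounded to 4 dp:

12.6643


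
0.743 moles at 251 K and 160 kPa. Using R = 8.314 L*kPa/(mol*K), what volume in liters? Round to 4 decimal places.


PV = nRT, solve for V = nRT / P.
nRT = 0.743 * 8.314 * 251 = 1550.5028
V = 1550.5028 / 160
V = 9.6906425 L, rounded to 4 dp:

9.6906 L


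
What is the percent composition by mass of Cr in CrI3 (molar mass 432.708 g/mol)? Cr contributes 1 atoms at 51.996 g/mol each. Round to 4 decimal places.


pct = 100 * (n_elem * M_elem) / M_total
mass_contribution = 1 * 51.996 = 51.996 g/mol
pct = 100 * 51.996 / 432.708
pct = 12.01641754 %, rounded to 4 dp:

12.0164 %


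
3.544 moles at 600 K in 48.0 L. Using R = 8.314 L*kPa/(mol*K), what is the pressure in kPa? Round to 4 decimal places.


PV = nRT, solve for P = nRT / V.
nRT = 3.544 * 8.314 * 600 = 17678.8896
P = 17678.8896 / 48.0
P = 368.3102 kPa, rounded to 4 dp:

368.3102 kPa


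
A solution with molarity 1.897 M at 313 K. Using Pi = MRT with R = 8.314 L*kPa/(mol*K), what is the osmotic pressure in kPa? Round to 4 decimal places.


Osmotic pressure (van't Hoff): Pi = M*R*T.
RT = 8.314 * 313 = 2602.282
Pi = 1.897 * 2602.282
Pi = 4936.528954 kPa, rounded to 4 dp:

4936.5290 kPa


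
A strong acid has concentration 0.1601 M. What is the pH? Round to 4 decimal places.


A strong acid dissociates completely, so [H+] equals the given concentration.
pH = -log10([H+]) = -log10(0.1601)
pH = 0.79560867, rounded to 4 dp:

0.7956


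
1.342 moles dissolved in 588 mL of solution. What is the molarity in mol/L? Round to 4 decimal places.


Convert volume to liters: V_L = V_mL / 1000.
V_L = 588 / 1000 = 0.588 L
M = n / V_L = 1.342 / 0.588
M = 2.28231293 mol/L, rounded to 4 dp:

2.2823 mol/L


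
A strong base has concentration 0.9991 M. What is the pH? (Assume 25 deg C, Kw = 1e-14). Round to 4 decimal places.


A strong base dissociates completely, so [OH-] equals the given concentration.
pOH = -log10([OH-]) = -log10(0.9991) = 0.000391
pH = 14 - pOH = 14 - 0.000391
pH = 13.999609, rounded to 4 dp:

13.9996


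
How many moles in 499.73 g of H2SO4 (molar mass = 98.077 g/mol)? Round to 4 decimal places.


n = mass / M
n = 499.73 / 98.077
n = 5.09528228 mol, rounded to 4 dp:

5.0953 mol


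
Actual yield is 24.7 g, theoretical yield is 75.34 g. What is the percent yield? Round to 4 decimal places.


% yield = 100 * actual / theoretical
% yield = 100 * 24.7 / 75.34
% yield = 32.78470932 %, rounded to 4 dp:

32.7847 %


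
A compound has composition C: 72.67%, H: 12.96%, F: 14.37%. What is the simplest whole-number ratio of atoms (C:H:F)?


Assume 100 g of compound, divide each mass% by atomic mass to get moles, then normalize by the smallest to get a raw atom ratio.
Moles per 100 g: C: 72.67/12.011 = 6.0503, H: 12.96/1.008 = 12.8571, F: 14.37/18.998 = 0.7564
Raw ratio (divide by min = 0.7564): C: 7.999, H: 16.998, F: 1.0
Multiply by 1 to clear fractions: C: 7.999 ~= 8, H: 16.998 ~= 17, F: 1.0 ~= 1
Reduce by GCD to get the simplest whole-number ratio:

8:17:1


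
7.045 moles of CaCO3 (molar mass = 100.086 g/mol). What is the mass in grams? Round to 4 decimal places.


mass = n * M
mass = 7.045 * 100.086
mass = 705.10587 g, rounded to 4 dp:

705.1059 g


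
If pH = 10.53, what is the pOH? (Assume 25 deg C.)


At 25 deg C, pH + pOH = 14.
pOH = 14 - pH = 14 - 10.53
pOH = 3.47:

3.47


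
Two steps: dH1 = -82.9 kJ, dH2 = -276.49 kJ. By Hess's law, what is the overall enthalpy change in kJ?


Hess's law: enthalpy is a state function, so add the step enthalpies.
dH_total = dH1 + dH2 = -82.9 + (-276.49)
dH_total = -359.39 kJ:

-359.39 kJ


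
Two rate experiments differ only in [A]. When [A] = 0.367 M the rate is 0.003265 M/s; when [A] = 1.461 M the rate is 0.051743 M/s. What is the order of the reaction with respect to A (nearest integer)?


Rate is proportional to [A]^n, so rate2/rate1 = ([A]2/[A]1)^n. Take logs to solve for n.
rate2/rate1 = 0.051743 / 0.003265 = 15.8478
[A]2/[A]1 = 1.461 / 0.367 = 3.9809
n = ln(15.8478) / ln(3.9809) = 2.0
Nearest integer order:

2


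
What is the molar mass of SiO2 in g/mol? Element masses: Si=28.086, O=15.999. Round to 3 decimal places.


M = sum(count * atomic_mass) over atoms.
M = 1*28.086 + 2*15.999
M = 28.086 + 31.998
M = 60.084 g/mol, rounded to 3 dp:

60.084 g/mol


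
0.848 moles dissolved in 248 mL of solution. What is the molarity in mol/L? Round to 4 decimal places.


Convert volume to liters: V_L = V_mL / 1000.
V_L = 248 / 1000 = 0.248 L
M = n / V_L = 0.848 / 0.248
M = 3.41935484 mol/L, rounded to 4 dp:

3.4194 mol/L


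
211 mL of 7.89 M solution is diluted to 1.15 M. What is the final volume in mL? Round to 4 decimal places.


Dilution: M1*V1 = M2*V2, solve for V2.
V2 = M1*V1 / M2
V2 = 7.89 * 211 / 1.15
V2 = 1664.79 / 1.15
V2 = 1447.64347826 mL, rounded to 4 dp:

1447.6435 mL


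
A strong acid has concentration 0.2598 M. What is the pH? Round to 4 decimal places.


A strong acid dissociates completely, so [H+] equals the given concentration.
pH = -log10([H+]) = -log10(0.2598)
pH = 0.58536085, rounded to 4 dp:

0.5854


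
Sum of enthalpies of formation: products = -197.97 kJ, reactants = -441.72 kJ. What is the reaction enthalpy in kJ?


dH_rxn = sum(dH_f products) - sum(dH_f reactants)
dH_rxn = -197.97 - (-441.72)
dH_rxn = 243.75 kJ:

243.75 kJ


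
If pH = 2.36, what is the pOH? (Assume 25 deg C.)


At 25 deg C, pH + pOH = 14.
pOH = 14 - pH = 14 - 2.36
pOH = 11.64:

11.64


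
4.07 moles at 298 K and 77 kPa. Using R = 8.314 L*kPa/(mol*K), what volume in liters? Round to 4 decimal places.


PV = nRT, solve for V = nRT / P.
nRT = 4.07 * 8.314 * 298 = 10083.718
V = 10083.718 / 77
V = 130.95737662 L, rounded to 4 dp:

130.9574 L


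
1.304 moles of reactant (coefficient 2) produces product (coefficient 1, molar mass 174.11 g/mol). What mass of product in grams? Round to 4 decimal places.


Use the coefficient ratio to convert reactant moles to product moles, then multiply by the product's molar mass.
moles_P = moles_R * (coeff_P / coeff_R) = 1.304 * (1/2) = 0.652
mass_P = moles_P * M_P = 0.652 * 174.11
mass_P = 113.51972 g, rounded to 4 dp:

113.5197 g


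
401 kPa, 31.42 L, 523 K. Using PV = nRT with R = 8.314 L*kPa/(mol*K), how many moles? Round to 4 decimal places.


PV = nRT, solve for n = PV / (RT).
PV = 401 * 31.42 = 12599.42
RT = 8.314 * 523 = 4348.222
n = 12599.42 / 4348.222
n = 2.89760274 mol, rounded to 4 dp:

2.8976 mol


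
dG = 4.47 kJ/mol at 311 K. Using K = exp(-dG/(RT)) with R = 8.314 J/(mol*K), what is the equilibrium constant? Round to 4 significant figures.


dG is in kJ/mol; multiply by 1000 to match R in J/(mol*K).
RT = 8.314 * 311 = 2585.654 J/mol
exponent = -dG*1000 / (RT) = -(4.47*1000) / 2585.654 = -1.72876959
K = exp(-1.72876959)
K = 0.17750268, rounded to 4 significant figures:

0.1775


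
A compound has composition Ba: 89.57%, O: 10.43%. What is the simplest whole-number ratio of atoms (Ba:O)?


Assume 100 g of compound, divide each mass% by atomic mass to get moles, then normalize by the smallest to get a raw atom ratio.
Moles per 100 g: Ba: 89.57/137.327 = 0.6522, O: 10.43/15.999 = 0.6519
Raw ratio (divide by min = 0.6519): Ba: 1.0, O: 1.0
Multiply by 1 to clear fractions: Ba: 1.0 ~= 1, O: 1.0 ~= 1
Reduce by GCD to get the simplest whole-number ratio:

1:1


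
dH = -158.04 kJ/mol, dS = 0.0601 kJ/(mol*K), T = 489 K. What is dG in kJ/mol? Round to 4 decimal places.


Gibbs: dG = dH - T*dS (consistent units, dS already in kJ/(mol*K)).
T*dS = 489 * 0.0601 = 29.3889
dG = -158.04 - (29.3889)
dG = -187.4289 kJ/mol, rounded to 4 dp:

-187.4289 kJ/mol


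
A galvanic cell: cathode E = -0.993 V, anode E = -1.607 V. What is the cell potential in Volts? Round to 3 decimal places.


Standard cell potential: E_cell = E_cathode - E_anode.
E_cell = -0.993 - (-1.607)
E_cell = 0.614 V, rounded to 3 dp:

0.614 V


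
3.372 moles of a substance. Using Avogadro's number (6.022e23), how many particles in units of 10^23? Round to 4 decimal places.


N = n * NA, then divide by 1e23 for the requested units.
N / 1e23 = n * 6.022
N / 1e23 = 3.372 * 6.022
N / 1e23 = 20.306184, rounded to 4 dp:

20.3062


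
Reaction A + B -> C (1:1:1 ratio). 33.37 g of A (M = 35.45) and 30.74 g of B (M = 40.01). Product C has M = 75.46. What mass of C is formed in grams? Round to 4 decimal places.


Find moles of each reactant; the smaller value is the limiting reagent in a 1:1:1 reaction, so moles_C equals moles of the limiter.
n_A = mass_A / M_A = 33.37 / 35.45 = 0.941326 mol
n_B = mass_B / M_B = 30.74 / 40.01 = 0.768308 mol
Limiting reagent: B (smaller), n_limiting = 0.768308 mol
mass_C = n_limiting * M_C = 0.768308 * 75.46
mass_C = 57.97652168 g, rounded to 4 dp:

57.9765 g


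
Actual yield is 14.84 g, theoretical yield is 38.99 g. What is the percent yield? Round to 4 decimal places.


% yield = 100 * actual / theoretical
% yield = 100 * 14.84 / 38.99
% yield = 38.06104129 %, rounded to 4 dp:

38.0610 %


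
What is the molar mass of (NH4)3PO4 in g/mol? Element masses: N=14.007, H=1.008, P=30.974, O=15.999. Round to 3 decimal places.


M = sum(count * atomic_mass) over atoms.
M = 3*14.007 + 12*1.008 + 1*30.974 + 4*15.999
M = 42.021 + 12.096 + 30.974 + 63.996
M = 149.087 g/mol, rounded to 3 dp:

149.087 g/mol


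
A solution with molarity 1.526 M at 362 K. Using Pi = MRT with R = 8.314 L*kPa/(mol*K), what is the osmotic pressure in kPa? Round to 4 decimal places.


Osmotic pressure (van't Hoff): Pi = M*R*T.
RT = 8.314 * 362 = 3009.668
Pi = 1.526 * 3009.668
Pi = 4592.753368 kPa, rounded to 4 dp:

4592.7534 kPa


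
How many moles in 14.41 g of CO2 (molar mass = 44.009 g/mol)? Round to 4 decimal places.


n = mass / M
n = 14.41 / 44.009
n = 0.32743303 mol, rounded to 4 dp:

0.3274 mol


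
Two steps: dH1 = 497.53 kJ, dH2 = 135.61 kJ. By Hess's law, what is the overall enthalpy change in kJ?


Hess's law: enthalpy is a state function, so add the step enthalpies.
dH_total = dH1 + dH2 = 497.53 + (135.61)
dH_total = 633.14 kJ:

633.14 kJ


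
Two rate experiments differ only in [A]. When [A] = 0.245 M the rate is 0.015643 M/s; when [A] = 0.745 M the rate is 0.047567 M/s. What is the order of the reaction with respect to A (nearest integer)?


Rate is proportional to [A]^n, so rate2/rate1 = ([A]2/[A]1)^n. Take logs to solve for n.
rate2/rate1 = 0.047567 / 0.015643 = 3.0408
[A]2/[A]1 = 0.745 / 0.245 = 3.0408
n = ln(3.0408) / ln(3.0408) = 1.0
Nearest integer order:

1


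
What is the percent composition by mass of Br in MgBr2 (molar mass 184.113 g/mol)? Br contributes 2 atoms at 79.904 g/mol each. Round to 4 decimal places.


pct = 100 * (n_elem * M_elem) / M_total
mass_contribution = 2 * 79.904 = 159.808 g/mol
pct = 100 * 159.808 / 184.113
pct = 86.79886809 %, rounded to 4 dp:

86.7989 %


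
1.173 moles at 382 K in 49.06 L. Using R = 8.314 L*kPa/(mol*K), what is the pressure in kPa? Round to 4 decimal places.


PV = nRT, solve for P = nRT / V.
nRT = 1.173 * 8.314 * 382 = 3725.387
P = 3725.387 / 49.06
P = 75.93532409 kPa, rounded to 4 dp:

75.9353 kPa


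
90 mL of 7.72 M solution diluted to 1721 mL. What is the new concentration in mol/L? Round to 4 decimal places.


Dilution: M1*V1 = M2*V2, solve for M2.
M2 = M1*V1 / V2
M2 = 7.72 * 90 / 1721
M2 = 694.8 / 1721
M2 = 0.40371877 mol/L, rounded to 4 dp:

0.4037 mol/L


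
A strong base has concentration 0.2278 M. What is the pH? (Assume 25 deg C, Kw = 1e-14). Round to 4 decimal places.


A strong base dissociates completely, so [OH-] equals the given concentration.
pOH = -log10([OH-]) = -log10(0.2278) = 0.642446
pH = 14 - pOH = 14 - 0.642446
pH = 13.357554, rounded to 4 dp:

13.3576


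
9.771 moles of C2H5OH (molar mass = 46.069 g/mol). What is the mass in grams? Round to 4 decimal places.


mass = n * M
mass = 9.771 * 46.069
mass = 450.140199 g, rounded to 4 dp:

450.1402 g


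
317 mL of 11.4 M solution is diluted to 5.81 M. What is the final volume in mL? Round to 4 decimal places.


Dilution: M1*V1 = M2*V2, solve for V2.
V2 = M1*V1 / M2
V2 = 11.4 * 317 / 5.81
V2 = 3613.8 / 5.81
V2 = 621.99655766 mL, rounded to 4 dp:

621.9966 mL


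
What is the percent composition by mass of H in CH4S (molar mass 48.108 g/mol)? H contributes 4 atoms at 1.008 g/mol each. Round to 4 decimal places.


pct = 100 * (n_elem * M_elem) / M_total
mass_contribution = 4 * 1.008 = 4.032 g/mol
pct = 100 * 4.032 / 48.108
pct = 8.38114243 %, rounded to 4 dp:

8.3811 %


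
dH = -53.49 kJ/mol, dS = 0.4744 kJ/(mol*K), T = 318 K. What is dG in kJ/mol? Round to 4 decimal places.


Gibbs: dG = dH - T*dS (consistent units, dS already in kJ/(mol*K)).
T*dS = 318 * 0.4744 = 150.8592
dG = -53.49 - (150.8592)
dG = -204.3492 kJ/mol, rounded to 4 dp:

-204.3492 kJ/mol


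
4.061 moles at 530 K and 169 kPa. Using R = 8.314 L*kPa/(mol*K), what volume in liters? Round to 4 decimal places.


PV = nRT, solve for V = nRT / P.
nRT = 4.061 * 8.314 * 530 = 17894.4716
V = 17894.4716 / 169
V = 105.88444734 L, rounded to 4 dp:

105.8844 L


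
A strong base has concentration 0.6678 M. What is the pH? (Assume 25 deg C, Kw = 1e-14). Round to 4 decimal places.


A strong base dissociates completely, so [OH-] equals the given concentration.
pOH = -log10([OH-]) = -log10(0.6678) = 0.175354
pH = 14 - pOH = 14 - 0.175354
pH = 13.824646, rounded to 4 dp:

13.8246


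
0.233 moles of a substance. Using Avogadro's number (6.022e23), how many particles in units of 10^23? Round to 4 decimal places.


N = n * NA, then divide by 1e23 for the requested units.
N / 1e23 = n * 6.022
N / 1e23 = 0.233 * 6.022
N / 1e23 = 1.403126, rounded to 4 dp:

1.4031


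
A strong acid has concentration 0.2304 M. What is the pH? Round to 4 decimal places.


A strong acid dissociates completely, so [H+] equals the given concentration.
pH = -log10([H+]) = -log10(0.2304)
pH = 0.63751753, rounded to 4 dp:

0.6375


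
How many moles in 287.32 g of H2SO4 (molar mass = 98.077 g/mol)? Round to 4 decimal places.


n = mass / M
n = 287.32 / 98.077
n = 2.92953496 mol, rounded to 4 dp:

2.9295 mol


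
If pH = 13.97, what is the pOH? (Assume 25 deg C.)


At 25 deg C, pH + pOH = 14.
pOH = 14 - pH = 14 - 13.97
pOH = 0.03:

0.03


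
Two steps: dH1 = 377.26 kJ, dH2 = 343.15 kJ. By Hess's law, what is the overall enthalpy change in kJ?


Hess's law: enthalpy is a state function, so add the step enthalpies.
dH_total = dH1 + dH2 = 377.26 + (343.15)
dH_total = 720.41 kJ:

720.41 kJ


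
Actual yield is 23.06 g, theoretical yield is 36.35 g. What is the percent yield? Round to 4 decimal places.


% yield = 100 * actual / theoretical
% yield = 100 * 23.06 / 36.35
% yield = 63.43878955 %, rounded to 4 dp:

63.4388 %


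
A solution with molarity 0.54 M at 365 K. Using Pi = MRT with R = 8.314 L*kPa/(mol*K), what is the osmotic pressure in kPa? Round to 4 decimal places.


Osmotic pressure (van't Hoff): Pi = M*R*T.
RT = 8.314 * 365 = 3034.61
Pi = 0.54 * 3034.61
Pi = 1638.6894 kPa, rounded to 4 dp:

1638.6894 kPa


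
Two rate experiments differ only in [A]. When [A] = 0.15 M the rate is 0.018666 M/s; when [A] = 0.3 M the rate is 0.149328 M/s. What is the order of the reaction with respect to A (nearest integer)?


Rate is proportional to [A]^n, so rate2/rate1 = ([A]2/[A]1)^n. Take logs to solve for n.
rate2/rate1 = 0.149328 / 0.018666 = 8.0
[A]2/[A]1 = 0.3 / 0.15 = 2.0
n = ln(8.0) / ln(2.0) = 3.0
Nearest integer order:

3


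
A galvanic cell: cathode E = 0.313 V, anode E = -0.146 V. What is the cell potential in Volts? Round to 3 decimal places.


Standard cell potential: E_cell = E_cathode - E_anode.
E_cell = 0.313 - (-0.146)
E_cell = 0.459 V, rounded to 3 dp:

0.459 V


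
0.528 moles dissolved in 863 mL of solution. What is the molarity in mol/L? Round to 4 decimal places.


Convert volume to liters: V_L = V_mL / 1000.
V_L = 863 / 1000 = 0.863 L
M = n / V_L = 0.528 / 0.863
M = 0.61181924 mol/L, rounded to 4 dp:

0.6118 mol/L


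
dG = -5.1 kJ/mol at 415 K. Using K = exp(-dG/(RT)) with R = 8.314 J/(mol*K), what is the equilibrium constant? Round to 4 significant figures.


dG is in kJ/mol; multiply by 1000 to match R in J/(mol*K).
RT = 8.314 * 415 = 3450.31 J/mol
exponent = -dG*1000 / (RT) = -(-5.1*1000) / 3450.31 = 1.47812805
K = exp(1.47812805)
K = 4.38473, rounded to 4 significant figures:

4.385


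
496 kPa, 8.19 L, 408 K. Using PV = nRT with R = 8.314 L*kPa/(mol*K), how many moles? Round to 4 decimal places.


PV = nRT, solve for n = PV / (RT).
PV = 496 * 8.19 = 4062.24
RT = 8.314 * 408 = 3392.112
n = 4062.24 / 3392.112
n = 1.1975548 mol, rounded to 4 dp:

1.1976 mol


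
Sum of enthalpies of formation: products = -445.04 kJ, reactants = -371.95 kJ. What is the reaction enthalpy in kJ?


dH_rxn = sum(dH_f products) - sum(dH_f reactants)
dH_rxn = -445.04 - (-371.95)
dH_rxn = -73.09 kJ:

-73.09 kJ


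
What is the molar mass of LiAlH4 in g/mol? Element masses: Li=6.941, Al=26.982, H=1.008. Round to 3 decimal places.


M = sum(count * atomic_mass) over atoms.
M = 1*6.941 + 1*26.982 + 4*1.008
M = 6.941 + 26.982 + 4.032
M = 37.955 g/mol, rounded to 3 dp:

37.955 g/mol


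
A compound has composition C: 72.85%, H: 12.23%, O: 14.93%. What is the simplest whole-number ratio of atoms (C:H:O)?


Assume 100 g of compound, divide each mass% by atomic mass to get moles, then normalize by the smallest to get a raw atom ratio.
Moles per 100 g: C: 72.85/12.011 = 6.0653, H: 12.23/1.008 = 12.1329, O: 14.93/15.999 = 0.9332
Raw ratio (divide by min = 0.9332): C: 6.5, H: 13.002, O: 1.0
Multiply by 2 to clear fractions: C: 12.999 ~= 13, H: 26.003 ~= 26, O: 2.0 ~= 2
Reduce by GCD to get the simplest whole-number ratio:

13:26:2


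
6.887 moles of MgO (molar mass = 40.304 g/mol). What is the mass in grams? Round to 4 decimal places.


mass = n * M
mass = 6.887 * 40.304
mass = 277.573648 g, rounded to 4 dp:

277.5736 g


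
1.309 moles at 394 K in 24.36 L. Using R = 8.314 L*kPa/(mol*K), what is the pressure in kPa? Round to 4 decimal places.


PV = nRT, solve for P = nRT / V.
nRT = 1.309 * 8.314 * 394 = 4287.9122
P = 4287.9122 / 24.36
P = 176.02266831 kPa, rounded to 4 dp:

176.0227 kPa


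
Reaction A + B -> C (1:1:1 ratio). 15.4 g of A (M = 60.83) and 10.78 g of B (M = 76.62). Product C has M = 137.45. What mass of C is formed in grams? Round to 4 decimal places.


Find moles of each reactant; the smaller value is the limiting reagent in a 1:1:1 reaction, so moles_C equals moles of the limiter.
n_A = mass_A / M_A = 15.4 / 60.83 = 0.253165 mol
n_B = mass_B / M_B = 10.78 / 76.62 = 0.140694 mol
Limiting reagent: B (smaller), n_limiting = 0.140694 mol
mass_C = n_limiting * M_C = 0.140694 * 137.45
mass_C = 19.3383903 g, rounded to 4 dp:

19.3384 g


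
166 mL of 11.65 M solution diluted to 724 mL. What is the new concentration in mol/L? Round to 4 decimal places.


Dilution: M1*V1 = M2*V2, solve for M2.
M2 = M1*V1 / V2
M2 = 11.65 * 166 / 724
M2 = 1933.9 / 724
M2 = 2.6711326 mol/L, rounded to 4 dp:

2.6711 mol/L


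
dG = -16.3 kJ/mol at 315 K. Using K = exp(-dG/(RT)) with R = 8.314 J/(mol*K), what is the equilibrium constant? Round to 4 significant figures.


dG is in kJ/mol; multiply by 1000 to match R in J/(mol*K).
RT = 8.314 * 315 = 2618.91 J/mol
exponent = -dG*1000 / (RT) = -(-16.3*1000) / 2618.91 = 6.2239634
K = exp(6.2239634)
K = 504.6996, rounded to 4 significant figures:

504.7


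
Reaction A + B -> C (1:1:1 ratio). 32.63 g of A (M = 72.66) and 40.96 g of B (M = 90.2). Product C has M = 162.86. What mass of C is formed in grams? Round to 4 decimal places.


Find moles of each reactant; the smaller value is the limiting reagent in a 1:1:1 reaction, so moles_C equals moles of the limiter.
n_A = mass_A / M_A = 32.63 / 72.66 = 0.449078 mol
n_B = mass_B / M_B = 40.96 / 90.2 = 0.454102 mol
Limiting reagent: A (smaller), n_limiting = 0.449078 mol
mass_C = n_limiting * M_C = 0.449078 * 162.86
mass_C = 73.13684308 g, rounded to 4 dp:

73.1368 g


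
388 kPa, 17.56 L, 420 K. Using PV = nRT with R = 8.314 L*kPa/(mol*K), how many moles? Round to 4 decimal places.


PV = nRT, solve for n = PV / (RT).
PV = 388 * 17.56 = 6813.28
RT = 8.314 * 420 = 3491.88
n = 6813.28 / 3491.88
n = 1.95117816 mol, rounded to 4 dp:

1.9512 mol


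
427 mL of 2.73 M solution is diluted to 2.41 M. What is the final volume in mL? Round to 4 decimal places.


Dilution: M1*V1 = M2*V2, solve for V2.
V2 = M1*V1 / M2
V2 = 2.73 * 427 / 2.41
V2 = 1165.71 / 2.41
V2 = 483.69709544 mL, rounded to 4 dp:

483.6971 mL


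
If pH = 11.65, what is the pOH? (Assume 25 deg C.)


At 25 deg C, pH + pOH = 14.
pOH = 14 - pH = 14 - 11.65
pOH = 2.35:

2.35


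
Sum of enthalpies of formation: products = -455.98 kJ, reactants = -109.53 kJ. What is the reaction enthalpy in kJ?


dH_rxn = sum(dH_f products) - sum(dH_f reactants)
dH_rxn = -455.98 - (-109.53)
dH_rxn = -346.45 kJ:

-346.45 kJ


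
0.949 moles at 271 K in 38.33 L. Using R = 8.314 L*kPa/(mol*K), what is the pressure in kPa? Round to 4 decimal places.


PV = nRT, solve for P = nRT / V.
nRT = 0.949 * 8.314 * 271 = 2138.1862
P = 2138.1862 / 38.33
P = 55.78362118 kPa, rounded to 4 dp:

55.7836 kPa


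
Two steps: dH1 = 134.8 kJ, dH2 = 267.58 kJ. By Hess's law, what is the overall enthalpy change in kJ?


Hess's law: enthalpy is a state function, so add the step enthalpies.
dH_total = dH1 + dH2 = 134.8 + (267.58)
dH_total = 402.38 kJ:

402.38 kJ


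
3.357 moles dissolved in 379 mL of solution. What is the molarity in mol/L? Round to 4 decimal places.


Convert volume to liters: V_L = V_mL / 1000.
V_L = 379 / 1000 = 0.379 L
M = n / V_L = 3.357 / 0.379
M = 8.85751979 mol/L, rounded to 4 dp:

8.8575 mol/L


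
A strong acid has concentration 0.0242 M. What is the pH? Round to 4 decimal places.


A strong acid dissociates completely, so [H+] equals the given concentration.
pH = -log10([H+]) = -log10(0.0242)
pH = 1.61618463, rounded to 4 dp:

1.6162


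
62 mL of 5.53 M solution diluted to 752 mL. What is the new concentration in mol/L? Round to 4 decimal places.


Dilution: M1*V1 = M2*V2, solve for M2.
M2 = M1*V1 / V2
M2 = 5.53 * 62 / 752
M2 = 342.86 / 752
M2 = 0.45593085 mol/L, rounded to 4 dp:

0.4559 mol/L


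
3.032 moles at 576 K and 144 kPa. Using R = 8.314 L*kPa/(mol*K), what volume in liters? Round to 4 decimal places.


PV = nRT, solve for V = nRT / P.
nRT = 3.032 * 8.314 * 576 = 14519.8356
V = 14519.8356 / 144
V = 100.83219167 L, rounded to 4 dp:

100.8322 L


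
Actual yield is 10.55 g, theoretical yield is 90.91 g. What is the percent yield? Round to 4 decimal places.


% yield = 100 * actual / theoretical
% yield = 100 * 10.55 / 90.91
% yield = 11.60488395 %, rounded to 4 dp:

11.6049 %


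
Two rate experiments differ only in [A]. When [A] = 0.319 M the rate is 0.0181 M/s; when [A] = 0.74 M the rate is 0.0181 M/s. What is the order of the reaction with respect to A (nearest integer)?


Rate is proportional to [A]^n, so rate2/rate1 = ([A]2/[A]1)^n. Take logs to solve for n.
rate2/rate1 = 0.0181 / 0.0181 = 1.0
[A]2/[A]1 = 0.74 / 0.319 = 2.3197
n = ln(1.0) / ln(2.3197) = 0.0
Nearest integer order:

0


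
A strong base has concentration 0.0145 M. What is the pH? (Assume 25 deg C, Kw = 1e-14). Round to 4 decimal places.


A strong base dissociates completely, so [OH-] equals the given concentration.
pOH = -log10([OH-]) = -log10(0.0145) = 1.838632
pH = 14 - pOH = 14 - 1.838632
pH = 12.161368, rounded to 4 dp:

12.1614


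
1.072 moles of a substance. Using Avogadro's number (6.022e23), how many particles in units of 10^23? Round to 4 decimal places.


N = n * NA, then divide by 1e23 for the requested units.
N / 1e23 = n * 6.022
N / 1e23 = 1.072 * 6.022
N / 1e23 = 6.455584, rounded to 4 dp:

6.4556


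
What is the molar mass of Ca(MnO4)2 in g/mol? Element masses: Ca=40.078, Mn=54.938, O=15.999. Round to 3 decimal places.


M = sum(count * atomic_mass) over atoms.
M = 1*40.078 + 2*54.938 + 8*15.999
M = 40.078 + 109.876 + 127.992
M = 277.946 g/mol, rounded to 3 dp:

277.946 g/mol


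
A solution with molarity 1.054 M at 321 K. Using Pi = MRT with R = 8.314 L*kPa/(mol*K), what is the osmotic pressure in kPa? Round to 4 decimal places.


Osmotic pressure (van't Hoff): Pi = M*R*T.
RT = 8.314 * 321 = 2668.794
Pi = 1.054 * 2668.794
Pi = 2812.908876 kPa, rounded to 4 dp:

2812.9089 kPa


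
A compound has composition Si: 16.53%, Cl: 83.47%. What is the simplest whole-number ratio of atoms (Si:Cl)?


Assume 100 g of compound, divide each mass% by atomic mass to get moles, then normalize by the smallest to get a raw atom ratio.
Moles per 100 g: Si: 16.53/28.086 = 0.5885, Cl: 83.47/35.453 = 2.3544
Raw ratio (divide by min = 0.5885): Si: 1.0, Cl: 4.0
Multiply by 1 to clear fractions: Si: 1.0 ~= 1, Cl: 4.0 ~= 4
Reduce by GCD to get the simplest whole-number ratio:

1:4
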